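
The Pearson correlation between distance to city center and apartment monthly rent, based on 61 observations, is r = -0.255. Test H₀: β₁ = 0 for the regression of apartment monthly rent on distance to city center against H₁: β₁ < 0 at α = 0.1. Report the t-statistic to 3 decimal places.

t = r·√(n − 2)/√(1 − r²) = -0.255·√59/√0.934975 = -2.026.
df = n − 2 = 59.
One-sided p ≈ 0.0237, which is < 0.1, so reject H₀.
There is evidence of a linear association between distance to city center and apartment monthly rent.

t = -2.026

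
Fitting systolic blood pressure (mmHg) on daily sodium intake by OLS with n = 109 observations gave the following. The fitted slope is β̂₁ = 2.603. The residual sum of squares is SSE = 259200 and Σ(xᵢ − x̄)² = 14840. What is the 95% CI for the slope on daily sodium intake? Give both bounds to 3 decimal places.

(1.802, 3.404)

MSE = SSE/(n − 2) = 259200/107 = 2422.43.
SE(β̂₁) = √(MSE/Sₓₓ) = √(2422.43/14840) = 0.404025.
df = n − 2 = 107.
t* = t_{0.025, 107} = 1.982383.
Margin = t* × SE = 1.982383 × 0.404025 = 0.80093.
CI: 2.603 ± 0.80093 → (1.802, 3.404).
With 95% confidence, each one-unit increase in daily sodium intake is associated with a change of between 1.802 and 3.404 mmHg in systolic blood pressure.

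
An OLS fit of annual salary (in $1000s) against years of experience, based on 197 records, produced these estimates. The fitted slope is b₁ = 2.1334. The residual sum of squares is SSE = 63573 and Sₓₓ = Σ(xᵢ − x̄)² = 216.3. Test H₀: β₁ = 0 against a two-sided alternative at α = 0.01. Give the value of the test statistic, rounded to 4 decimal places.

t = 1.7377

MSE = SSE/(n − 2) = 63573/195 = 326.015.
SE(b₁) = √(MSE/Sₓₓ) = √(326.015/216.3) = 1.2277.
t = 2.1334 / 1.2277 = 1.7377.
df = n − 2 = 195.
Two-sided p ≈ 0.0838, which is ≥ 0.01, so fail to reject H₀.
The data do not give significant evidence of an association between years of experience and annual salary.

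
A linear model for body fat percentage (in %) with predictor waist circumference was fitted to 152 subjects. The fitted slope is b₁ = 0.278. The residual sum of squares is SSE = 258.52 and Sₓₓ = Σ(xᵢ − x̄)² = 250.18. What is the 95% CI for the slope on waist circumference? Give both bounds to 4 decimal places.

MSE = SSE/(n − 2) = 258.52/150 = 1.72347.
SE(b₁) = √(MSE/Sₓₓ) = √(1.72347/250.18) = 0.0829994.
df = n − 2 = 150.
t* = t_{0.025, 150} = 1.975905.
Margin = t* × SE = 1.975905 × 0.0829994 = 0.163999.
CI: 0.278 ± 0.163999 → (0.1140, 0.4420).
With 95% confidence, each one-unit increase in waist circumference is associated with a change of between 0.1140 and 0.4420 % in body fat percentage.

(0.1140, 0.4420)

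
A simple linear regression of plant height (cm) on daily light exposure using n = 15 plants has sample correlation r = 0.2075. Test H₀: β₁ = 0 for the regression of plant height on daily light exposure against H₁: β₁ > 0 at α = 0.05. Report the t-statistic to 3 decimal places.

t = r·√(n − 2)/√(1 − r²) = 0.2075·√13/√0.956944 = 0.765.
df = n − 2 = 13.
One-sided p ≈ 0.2290, which is ≥ 0.05, so fail to reject H₀.
The data do not give significant evidence of a linear association between daily light exposure and plant height.

t = 0.765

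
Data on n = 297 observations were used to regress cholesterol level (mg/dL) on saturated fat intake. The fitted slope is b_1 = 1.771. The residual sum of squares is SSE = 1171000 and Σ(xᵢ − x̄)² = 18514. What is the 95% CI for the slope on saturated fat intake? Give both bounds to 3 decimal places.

MSE = SSE/(n − 2) = 1171000/295 = 3969.49.
SE(b_1) = √(MSE/Sₓₓ) = √(3969.49/18514) = 0.463039.
df = n − 2 = 295.
t* = t_{0.025, 295} = 1.968038.
Margin = t* × SE = 1.968038 × 0.463039 = 0.91128.
CI: 1.771 ± 0.91128 → (0.860, 2.682).
With 95% confidence, each one-unit increase in saturated fat intake is associated with a change of between 0.860 and 2.682 mg/dL in cholesterol level.

(0.860, 2.682)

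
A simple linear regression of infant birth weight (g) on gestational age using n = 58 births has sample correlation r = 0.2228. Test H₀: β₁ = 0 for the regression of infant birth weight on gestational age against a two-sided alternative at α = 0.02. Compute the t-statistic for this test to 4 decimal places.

t = 1.7103

t = r·√(n − 2)/√(1 − r²) = 0.2228·√56/√0.95036 = 1.7103.
df = n − 2 = 56.
Two-sided p ≈ 0.0928, which is ≥ 0.02, so fail to reject H₀.
The data do not give significant evidence of a linear association between gestational age and infant birth weight.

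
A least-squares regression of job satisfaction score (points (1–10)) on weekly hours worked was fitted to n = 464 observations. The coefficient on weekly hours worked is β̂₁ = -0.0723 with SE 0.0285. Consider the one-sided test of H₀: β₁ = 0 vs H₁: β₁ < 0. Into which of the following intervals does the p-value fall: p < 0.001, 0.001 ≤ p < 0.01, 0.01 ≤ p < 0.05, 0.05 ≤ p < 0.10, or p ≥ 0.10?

0.001 ≤ p < 0.01

t = -0.0723 / 0.0285 = -2.537.
df = n − 2 = 464 − 2 = 462.
One-sided p = P(T_{462} < t) ≈ 0.0058.
So 0.001 ≤ p < 0.01.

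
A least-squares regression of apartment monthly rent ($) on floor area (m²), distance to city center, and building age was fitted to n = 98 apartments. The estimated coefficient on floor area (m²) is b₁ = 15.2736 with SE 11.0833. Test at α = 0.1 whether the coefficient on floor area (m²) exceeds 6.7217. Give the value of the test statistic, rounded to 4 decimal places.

H₀: β₁ = 6.7217 vs H₁: β₁ > 6.7217.
t = (b₁ − β₁⁰)/SE = (15.2736 − 6.7217) / 11.0833 = 0.7716.
df = n − k − 1 = 98 − 3 − 1 = 94.
One-sided p ≈ 0.2211, which is ≥ 0.1, so fail to reject H₀.
The data do not give significant evidence that the true slope on floor area (m²) exceeds 6.7217 $ per unit, holding the other predictors fixed.

t = 0.7716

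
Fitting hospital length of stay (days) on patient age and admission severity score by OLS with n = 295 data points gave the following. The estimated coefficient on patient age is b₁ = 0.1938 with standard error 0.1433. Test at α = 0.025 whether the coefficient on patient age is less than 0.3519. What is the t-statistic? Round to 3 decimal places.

t = -1.103

H₀: β₁ = 0.3519 vs H₁: β₁ < 0.3519.
t = (b₁ − β₁⁰)/SE = (0.1938 − 0.3519) / 0.1433 = -1.103.
df = n − k − 1 = 295 − 2 − 1 = 292.
One-sided p ≈ 0.1354, which is ≥ 0.025, so fail to reject H₀.
The data do not give significant evidence that the true slope on patient age is below 0.3519 days per unit, holding the other predictors fixed.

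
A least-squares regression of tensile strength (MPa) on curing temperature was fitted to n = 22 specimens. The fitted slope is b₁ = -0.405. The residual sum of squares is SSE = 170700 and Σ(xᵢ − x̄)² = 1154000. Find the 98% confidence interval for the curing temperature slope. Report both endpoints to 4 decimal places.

MSE = SSE/(n − 2) = 170700/20 = 8535.
SE(b₁) = √(MSE/Sₓₓ) = √(8535/1154000) = 0.0860001.
df = n − 2 = 20.
t* = t_{0.01, 20} = 2.527977.
Margin = t* × SE = 2.527977 × 0.0860001 = 0.217406.
CI: -0.405 ± 0.217406 → (-0.6224, -0.1876).
With 98% confidence, each one-unit increase in curing temperature is associated with a change of between -0.6224 and -0.1876 MPa in tensile strength.

(-0.6224, -0.1876)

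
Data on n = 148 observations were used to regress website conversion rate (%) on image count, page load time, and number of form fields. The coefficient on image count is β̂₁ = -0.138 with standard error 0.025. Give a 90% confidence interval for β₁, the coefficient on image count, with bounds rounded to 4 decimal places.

df = n − k − 1 = 148 − 3 − 1 = 144.
t* = t_{0.05, 144} = 1.655504.
Margin = t* × SE = 1.655504 × 0.025 = 0.041388.
CI: -0.138 ± 0.041388 → (-0.1794, -0.0966).
With 90% confidence, each one-unit increase in image count is associated with a change of between -0.1794 and -0.0966 % in website conversion rate, holding the other predictors fixed.

(-0.1794, -0.0966)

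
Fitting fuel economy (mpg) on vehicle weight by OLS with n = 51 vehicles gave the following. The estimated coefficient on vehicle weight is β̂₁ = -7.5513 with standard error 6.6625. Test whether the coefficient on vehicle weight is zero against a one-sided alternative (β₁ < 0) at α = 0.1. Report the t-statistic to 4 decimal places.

t = -1.1334

H₀: β₁ = 0 vs H₁: β₁ < 0.
t = (β̂₁ − β₁⁰)/SE = -7.5513 / 6.6625 = -1.1334.
df = n − 2 = 51 − 2 = 49.
One-sided p ≈ 0.1313, which is ≥ 0.1, so fail to reject H₀.
The data do not give significant evidence that the true slope on vehicle weight is negative.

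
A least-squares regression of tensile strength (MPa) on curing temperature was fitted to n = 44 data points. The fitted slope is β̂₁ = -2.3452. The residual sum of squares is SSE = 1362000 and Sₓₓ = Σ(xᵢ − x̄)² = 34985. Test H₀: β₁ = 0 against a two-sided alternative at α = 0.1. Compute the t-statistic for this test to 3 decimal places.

t = -2.436

MSE = SSE/(n − 2) = 1362000/42 = 32428.6.
SE(β̂₁) = √(MSE/Sₓₓ) = √(32428.6/34985) = 0.962771.
t = -2.3452 / 0.962771 = -2.436.
df = n − 2 = 42.
Two-sided p ≈ 0.0192, which is < 0.1, so reject H₀.
There is evidence that curing temperature is associated with tensile strength.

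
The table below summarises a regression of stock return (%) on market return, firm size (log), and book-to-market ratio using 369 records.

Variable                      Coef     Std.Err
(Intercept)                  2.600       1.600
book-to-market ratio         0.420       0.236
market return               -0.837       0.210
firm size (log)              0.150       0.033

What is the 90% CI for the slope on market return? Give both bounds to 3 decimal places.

Read off: b = -0.837, SE = 0.210 for market return.
df = n − k − 1 = 369 − 3 − 1 = 365.
t* = t_{0.05, 365} = 1.649039.
Margin = t* × SE = 1.649039 × 0.210 = 0.34630.
CI: -0.837 ± 0.34630 → (-1.183, -0.491).

(-1.183, -0.491)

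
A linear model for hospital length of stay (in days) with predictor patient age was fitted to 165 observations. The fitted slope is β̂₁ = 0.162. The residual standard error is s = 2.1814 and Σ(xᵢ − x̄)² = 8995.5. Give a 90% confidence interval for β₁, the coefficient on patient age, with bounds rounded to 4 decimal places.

(0.1240, 0.2000)

SE(β̂₁) = s/√Sₓₓ = 2.1814/√8995.5 = 0.0229997.
df = n − 2 = 163.
t* = t_{0.05, 163} = 1.654256.
Margin = t* × SE = 1.654256 × 0.0229997 = 0.038047.
CI: 0.162 ± 0.038047 → (0.1240, 0.2000).
With 90% confidence, each one-unit increase in patient age is associated with a change of between 0.1240 and 0.2000 days in hospital length of stay.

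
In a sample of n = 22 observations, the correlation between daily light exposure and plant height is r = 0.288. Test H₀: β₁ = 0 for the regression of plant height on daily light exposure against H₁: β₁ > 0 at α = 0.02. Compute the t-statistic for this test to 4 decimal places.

t = 1.3450

t = r·√(n − 2)/√(1 − r²) = 0.288·√20/√0.917056 = 1.3450.
df = n − 2 = 20.
One-sided p ≈ 0.0968, which is ≥ 0.02, so fail to reject H₀.
The data do not give significant evidence of a linear association between daily light exposure and plant height.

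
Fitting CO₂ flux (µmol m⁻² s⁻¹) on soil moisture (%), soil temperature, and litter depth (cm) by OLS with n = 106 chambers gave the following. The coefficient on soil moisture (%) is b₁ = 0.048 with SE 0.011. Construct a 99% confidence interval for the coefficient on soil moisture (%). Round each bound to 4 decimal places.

df = n − k − 1 = 106 − 3 − 1 = 102.
t* = t_{0.005, 102} = 2.624891.
Margin = t* × SE = 2.624891 × 0.011 = 0.028874.
CI: 0.048 ± 0.028874 → (0.0191, 0.0769).
With 99% confidence, each one-unit increase in soil moisture (%) is associated with a change of between 0.0191 and 0.0769 µmol m⁻² s⁻¹ in CO₂ flux, holding the other predictors fixed.

(0.0191, 0.0769)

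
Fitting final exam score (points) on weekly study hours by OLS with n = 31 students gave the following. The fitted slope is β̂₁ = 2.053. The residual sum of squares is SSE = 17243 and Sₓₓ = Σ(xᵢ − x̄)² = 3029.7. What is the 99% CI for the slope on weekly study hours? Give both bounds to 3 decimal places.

(0.832, 3.274)

MSE = SSE/(n − 2) = 17243/29 = 594.586.
SE(β̂₁) = √(MSE/Sₓₓ) = √(594.586/3029.7) = 0.443004.
df = n − 2 = 29.
t* = t_{0.005, 29} = 2.756386.
Margin = t* × SE = 2.756386 × 0.443004 = 1.22109.
CI: 2.053 ± 1.22109 → (0.832, 3.274).
With 99% confidence, each one-unit increase in weekly study hours is associated with a change of between 0.832 and 3.274 points in final exam score.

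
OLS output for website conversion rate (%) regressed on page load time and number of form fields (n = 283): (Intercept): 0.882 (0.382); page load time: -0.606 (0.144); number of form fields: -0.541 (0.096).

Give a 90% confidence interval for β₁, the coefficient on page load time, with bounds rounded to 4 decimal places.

Read off: b = -0.606, SE = 0.144 for page load time.
df = n − k − 1 = 283 − 2 − 1 = 280.
t* = t_{0.05, 280} = 1.650314.
Margin = t* × SE = 1.650314 × 0.144 = 0.237645.
CI: -0.606 ± 0.237645 → (-0.8436, -0.3684).

(-0.8436, -0.3684)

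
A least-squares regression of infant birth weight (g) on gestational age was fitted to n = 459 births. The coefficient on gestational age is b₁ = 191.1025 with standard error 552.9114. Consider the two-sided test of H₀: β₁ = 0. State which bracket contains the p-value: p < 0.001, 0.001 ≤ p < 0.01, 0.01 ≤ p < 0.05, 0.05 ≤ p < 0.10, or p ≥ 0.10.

p ≥ 0.10

t = 191.1025 / 552.9114 = 0.346.
df = n − 2 = 459 − 2 = 457.
Two-sided p = 2·P(T_{457} > |t|) ≈ 0.7298.
So p ≥ 0.10.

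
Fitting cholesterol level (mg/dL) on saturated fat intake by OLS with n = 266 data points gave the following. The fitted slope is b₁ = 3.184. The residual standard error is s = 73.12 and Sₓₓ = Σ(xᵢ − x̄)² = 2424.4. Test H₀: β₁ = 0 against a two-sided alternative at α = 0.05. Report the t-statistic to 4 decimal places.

SE(b₁) = s/√Sₓₓ = 73.12/√2424.4 = 1.48503.
t = 3.184 / 1.48503 = 2.1441.
df = n − 2 = 264.
Two-sided p ≈ 0.0329, which is < 0.05, so reject H₀.
There is evidence that saturated fat intake is associated with cholesterol level.

t = 2.1441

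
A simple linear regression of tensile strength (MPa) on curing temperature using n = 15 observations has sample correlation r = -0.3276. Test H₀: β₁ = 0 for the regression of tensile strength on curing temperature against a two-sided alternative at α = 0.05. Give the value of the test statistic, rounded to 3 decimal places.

t = -1.250

t = r·√(n − 2)/√(1 − r²) = -0.3276·√13/√0.892678 = -1.250.
df = n − 2 = 13.
Two-sided p ≈ 0.2333, which is ≥ 0.05, so fail to reject H₀.
The data do not give significant evidence of a linear association between curing temperature and tensile strength.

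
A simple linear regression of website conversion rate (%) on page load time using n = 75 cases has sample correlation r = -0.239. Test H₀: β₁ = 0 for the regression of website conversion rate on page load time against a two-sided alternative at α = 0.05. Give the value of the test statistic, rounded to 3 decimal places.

t = -2.103

t = r·√(n − 2)/√(1 − r²) = -0.239·√73/√0.942879 = -2.103.
df = n − 2 = 73.
Two-sided p ≈ 0.0389, which is < 0.05, so reject H₀.
There is evidence of a linear association between page load time and website conversion rate.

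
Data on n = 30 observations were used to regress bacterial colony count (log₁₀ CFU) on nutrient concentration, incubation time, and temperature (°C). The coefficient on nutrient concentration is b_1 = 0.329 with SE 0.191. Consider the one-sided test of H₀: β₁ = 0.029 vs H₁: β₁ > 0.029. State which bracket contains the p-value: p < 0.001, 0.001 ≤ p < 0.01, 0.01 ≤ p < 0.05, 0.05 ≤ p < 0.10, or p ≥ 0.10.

0.05 ≤ p < 0.10

t = (0.329 − 0.029) / 0.191 = 1.571.
df = n − k − 1 = 30 − 3 − 1 = 26.
One-sided p = P(T_{26} > t) ≈ 0.0642.
So 0.05 ≤ p < 0.10.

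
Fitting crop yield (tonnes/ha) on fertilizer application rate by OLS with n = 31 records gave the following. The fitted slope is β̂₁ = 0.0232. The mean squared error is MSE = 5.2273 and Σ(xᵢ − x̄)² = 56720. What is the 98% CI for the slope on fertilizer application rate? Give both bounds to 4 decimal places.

SE(β̂₁) = √(MSE/Sₓₓ) = √(5.2273/56720) = 0.00959999.
df = n − 2 = 29.
t* = t_{0.01, 29} = 2.462021.
Margin = t* × SE = 2.462021 × 0.00959999 = 0.023635.
CI: 0.0232 ± 0.023635 → (-0.0004, 0.0468).
With 98% confidence, each one-unit increase in fertilizer application rate is associated with a change of between -0.0004 and 0.0468 tonnes/ha in crop yield.

(-0.0004, 0.0468)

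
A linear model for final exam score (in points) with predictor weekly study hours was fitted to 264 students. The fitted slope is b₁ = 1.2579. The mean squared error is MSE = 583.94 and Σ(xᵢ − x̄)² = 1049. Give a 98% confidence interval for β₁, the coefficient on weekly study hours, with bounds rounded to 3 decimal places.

(-0.488, 3.004)

SE(b₁) = √(MSE/Sₓₓ) = √(583.94/1049) = 0.746099.
df = n − 2 = 262.
t* = t_{0.01, 262} = 2.340665.
Margin = t* × SE = 2.340665 × 0.746099 = 1.74637.
CI: 1.2579 ± 1.74637 → (-0.488, 3.004).
With 98% confidence, each one-unit increase in weekly study hours is associated with a change of between -0.488 and 3.004 points in final exam score.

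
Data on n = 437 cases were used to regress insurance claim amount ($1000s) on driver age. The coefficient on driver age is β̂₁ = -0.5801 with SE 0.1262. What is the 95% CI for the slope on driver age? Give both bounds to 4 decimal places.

df = n − 2 = 437 − 2 = 435.
t* = t_{0.025, 435} = 1.965432.
Margin = t* × SE = 1.965432 × 0.1262 = 0.248038.
CI: -0.5801 ± 0.248038 → (-0.8281, -0.3321).
With 95% confidence, each one-unit increase in driver age is associated with a change of between -0.8281 and -0.3321 $1000s in insurance claim amount.

(-0.8281, -0.3321)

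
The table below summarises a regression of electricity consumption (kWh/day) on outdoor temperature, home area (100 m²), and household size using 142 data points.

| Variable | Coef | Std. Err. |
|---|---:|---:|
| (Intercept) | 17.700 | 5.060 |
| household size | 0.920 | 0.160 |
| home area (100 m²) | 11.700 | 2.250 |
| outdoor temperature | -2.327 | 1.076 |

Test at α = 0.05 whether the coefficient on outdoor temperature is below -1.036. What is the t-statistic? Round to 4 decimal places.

Read off: b = -2.327, SE = 1.076 for outdoor temperature.
H₀: β₁ = -1.036 vs H₁: β₁ < -1.036.
t = (-2.327 − (-1.036)) / 1.076 = -1.1998.
df = n − k − 1 = 142 − 3 − 1 = 138.
One-sided p ≈ 0.1161, which is ≥ 0.05, so fail to reject H₀.
The data do not give significant evidence that the true slope on outdoor temperature is below -1.036 kWh/day per unit, holding the other predictors fixed.

t = -1.1998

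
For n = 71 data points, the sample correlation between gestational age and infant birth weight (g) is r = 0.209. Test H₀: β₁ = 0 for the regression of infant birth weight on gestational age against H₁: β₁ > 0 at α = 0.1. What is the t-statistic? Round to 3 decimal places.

t = r·√(n − 2)/√(1 − r²) = 0.209·√69/√0.956319 = 1.775.
df = n − 2 = 69.
One-sided p ≈ 0.0401, which is < 0.1, so reject H₀.
There is evidence of a linear association between gestational age and infant birth weight.

t = 1.775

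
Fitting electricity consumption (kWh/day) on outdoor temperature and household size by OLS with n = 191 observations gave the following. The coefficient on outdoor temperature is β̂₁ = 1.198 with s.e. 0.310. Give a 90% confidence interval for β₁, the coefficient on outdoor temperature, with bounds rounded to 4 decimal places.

df = n − k − 1 = 191 − 2 − 1 = 188.
t* = t_{0.05, 188} = 1.652999.
Margin = t* × SE = 1.652999 × 0.310 = 0.512430.
CI: 1.198 ± 0.512430 → (0.6856, 1.7104).
With 90% confidence, each one-unit increase in outdoor temperature is associated with a change of between 0.6856 and 1.7104 kWh/day in electricity consumption, holding the other predictors fixed.

(0.6856, 1.7104)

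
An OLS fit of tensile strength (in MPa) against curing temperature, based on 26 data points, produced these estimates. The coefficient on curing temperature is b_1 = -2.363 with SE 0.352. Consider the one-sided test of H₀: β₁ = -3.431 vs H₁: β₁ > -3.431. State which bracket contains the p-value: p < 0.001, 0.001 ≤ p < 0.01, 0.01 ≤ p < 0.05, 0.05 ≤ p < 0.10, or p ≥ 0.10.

0.001 ≤ p < 0.01

t = (-2.363 − (-3.431)) / 0.352 = 3.034.
df = n − 2 = 26 − 2 = 24.
One-sided p = P(T_{24} > t) ≈ 0.0029.
So 0.001 ≤ p < 0.01.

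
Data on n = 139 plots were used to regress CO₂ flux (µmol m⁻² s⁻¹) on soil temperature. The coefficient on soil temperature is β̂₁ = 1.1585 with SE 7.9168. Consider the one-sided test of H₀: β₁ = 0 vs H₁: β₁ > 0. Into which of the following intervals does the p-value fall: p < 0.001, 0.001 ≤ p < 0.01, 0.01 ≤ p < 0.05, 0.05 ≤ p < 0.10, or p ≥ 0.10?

p ≥ 0.10

t = 1.1585 / 7.9168 = 0.146.
df = n − 2 = 139 − 2 = 137.
One-sided p = P(T_{137} > t) ≈ 0.4419.
So p ≥ 0.10.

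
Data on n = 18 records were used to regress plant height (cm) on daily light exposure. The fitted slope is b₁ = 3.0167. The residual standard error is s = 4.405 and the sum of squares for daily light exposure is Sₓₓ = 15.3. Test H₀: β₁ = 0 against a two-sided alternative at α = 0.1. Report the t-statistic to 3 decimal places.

SE(b₁) = s/√Sₓₓ = 4.405/√15.3 = 1.12616.
t = 3.0167 / 1.12616 = 2.679.
df = n − 2 = 16.
Two-sided p ≈ 0.0165, which is < 0.1, so reject H₀.
There is evidence that daily light exposure is associated with plant height.

t = 2.679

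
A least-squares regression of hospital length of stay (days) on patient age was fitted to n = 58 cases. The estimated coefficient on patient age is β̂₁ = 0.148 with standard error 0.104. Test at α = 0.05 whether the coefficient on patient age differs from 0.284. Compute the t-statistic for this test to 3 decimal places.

t = -1.308

H₀: β₁ = 0.284 vs H₁: β₁ ≠ 0.284.
t = (β̂₁ − β₁⁰)/SE = (0.148 − 0.284) / 0.104 = -1.308.
df = n − 2 = 58 − 2 = 56.
Two-sided p ≈ 0.1963, which is ≥ 0.05, so fail to reject H₀.
The data are consistent with a true slope of 0.284 days per unit of patient age.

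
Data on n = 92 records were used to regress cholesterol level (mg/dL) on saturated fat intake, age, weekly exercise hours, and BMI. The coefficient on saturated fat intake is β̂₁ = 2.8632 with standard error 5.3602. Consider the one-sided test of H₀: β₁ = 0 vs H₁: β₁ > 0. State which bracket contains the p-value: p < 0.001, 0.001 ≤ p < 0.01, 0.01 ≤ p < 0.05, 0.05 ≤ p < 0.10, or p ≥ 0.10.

t = 2.8632 / 5.3602 = 0.534.
df = n − k − 1 = 92 − 4 − 1 = 87.
One-sided p = P(T_{87} > t) ≈ 0.2973.
So p ≥ 0.10.

p ≥ 0.10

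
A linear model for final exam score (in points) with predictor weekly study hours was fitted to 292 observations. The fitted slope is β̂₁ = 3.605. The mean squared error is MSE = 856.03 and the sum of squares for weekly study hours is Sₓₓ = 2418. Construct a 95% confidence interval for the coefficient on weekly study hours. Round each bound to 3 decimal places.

(2.434, 4.776)

SE(β̂₁) = √(MSE/Sₓₓ) = √(856.03/2418) = 0.594999.
df = n − 2 = 290.
t* = t_{0.025, 290} = 1.968178.
Margin = t* × SE = 1.968178 × 0.594999 = 1.17106.
CI: 3.605 ± 1.17106 → (2.434, 4.776).
With 95% confidence, each one-unit increase in weekly study hours is associated with a change of between 2.434 and 4.776 points in final exam score.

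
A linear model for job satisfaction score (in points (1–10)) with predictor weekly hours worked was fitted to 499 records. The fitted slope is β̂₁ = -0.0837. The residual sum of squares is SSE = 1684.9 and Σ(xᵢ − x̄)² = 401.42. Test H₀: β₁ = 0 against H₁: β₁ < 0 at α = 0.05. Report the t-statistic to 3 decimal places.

MSE = SSE/(n − 2) = 1684.9/497 = 3.39014.
SE(β̂₁) = √(MSE/Sₓₓ) = √(3.39014/401.42) = 0.0918987.
t = -0.0837 / 0.0918987 = -0.911.
df = n − 2 = 497.
One-sided p ≈ 0.1814, which is ≥ 0.05, so fail to reject H₀.
The data do not give significant evidence that the true slope on weekly hours worked is negative.

t = -0.911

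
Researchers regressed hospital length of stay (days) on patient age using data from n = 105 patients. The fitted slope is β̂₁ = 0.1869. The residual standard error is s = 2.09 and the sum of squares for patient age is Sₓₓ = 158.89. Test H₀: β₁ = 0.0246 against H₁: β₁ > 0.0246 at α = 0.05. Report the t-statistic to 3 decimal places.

SE(β̂₁) = s/√Sₓₓ = 2.09/√158.89 = 0.165805.
t = (0.1869 − 0.0246) / 0.165805 = 0.979.
df = n − 2 = 103.
One-sided p ≈ 0.1650, which is ≥ 0.05, so fail to reject H₀.
The data do not give significant evidence that the true slope on patient age exceeds 0.0246 days per unit.

t = 0.979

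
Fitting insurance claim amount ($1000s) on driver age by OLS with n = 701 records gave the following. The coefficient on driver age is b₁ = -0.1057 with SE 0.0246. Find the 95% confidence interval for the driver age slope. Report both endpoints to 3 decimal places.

df = n − 2 = 701 − 2 = 699.
t* = t_{0.025, 699} = 1.963364.
Margin = t* × SE = 1.963364 × 0.0246 = 0.04830.
CI: -0.1057 ± 0.04830 → (-0.154, -0.057).
With 95% confidence, each one-unit increase in driver age is associated with a change of between -0.154 and -0.057 $1000s in insurance claim amount.

(-0.154, -0.057)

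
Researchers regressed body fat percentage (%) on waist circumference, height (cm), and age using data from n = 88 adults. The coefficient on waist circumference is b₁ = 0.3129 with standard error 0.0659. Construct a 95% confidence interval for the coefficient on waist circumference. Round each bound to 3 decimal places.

df = n − k − 1 = 88 − 3 − 1 = 84.
t* = t_{0.025, 84} = 1.98861.
Margin = t* × SE = 1.98861 × 0.0659 = 0.13105.
CI: 0.3129 ± 0.13105 → (0.182, 0.444).
With 95% confidence, each one-unit increase in waist circumference is associated with a change of between 0.182 and 0.444 % in body fat percentage, holding the other predictors fixed.

(0.182, 0.444)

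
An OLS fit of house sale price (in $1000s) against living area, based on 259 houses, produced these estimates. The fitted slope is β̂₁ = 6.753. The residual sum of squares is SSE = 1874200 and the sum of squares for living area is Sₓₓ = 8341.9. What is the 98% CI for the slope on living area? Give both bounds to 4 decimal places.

(4.5642, 8.9418)

MSE = SSE/(n − 2) = 1874200/257 = 7292.61.
SE(β̂₁) = √(MSE/Sₓₓ) = √(7292.61/8341.9) = 0.934994.
df = n − 2 = 257.
t* = t_{0.01, 257} = 2.340945.
Margin = t* × SE = 2.340945 × 0.934994 = 2.188770.
CI: 6.753 ± 2.188770 → (4.5642, 8.9418).
With 98% confidence, each one-unit increase in living area is associated with a change of between 4.5642 and 8.9418 $1000s in house sale price.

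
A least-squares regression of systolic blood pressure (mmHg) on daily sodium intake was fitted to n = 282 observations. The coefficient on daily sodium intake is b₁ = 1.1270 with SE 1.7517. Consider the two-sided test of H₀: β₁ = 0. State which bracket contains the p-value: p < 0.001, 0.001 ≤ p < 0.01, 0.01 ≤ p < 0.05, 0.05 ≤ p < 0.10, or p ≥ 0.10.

t = 1.1270 / 1.7517 = 0.643.
df = n − 2 = 282 − 2 = 280.
Two-sided p = 2·P(T_{280} > |t|) ≈ 0.5205.
So p ≥ 0.10.

p ≥ 0.10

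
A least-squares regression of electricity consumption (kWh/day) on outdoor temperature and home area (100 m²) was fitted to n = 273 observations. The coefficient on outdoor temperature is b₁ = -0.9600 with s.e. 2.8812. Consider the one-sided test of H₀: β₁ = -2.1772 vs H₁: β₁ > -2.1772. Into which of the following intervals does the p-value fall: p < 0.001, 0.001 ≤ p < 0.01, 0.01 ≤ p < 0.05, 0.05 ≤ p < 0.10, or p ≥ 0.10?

p ≥ 0.10

t = (-0.9600 − (-2.1772)) / 2.8812 = 0.422.
df = n − k − 1 = 273 − 2 − 1 = 270.
One-sided p = P(T_{270} > t) ≈ 0.3365.
So p ≥ 0.10.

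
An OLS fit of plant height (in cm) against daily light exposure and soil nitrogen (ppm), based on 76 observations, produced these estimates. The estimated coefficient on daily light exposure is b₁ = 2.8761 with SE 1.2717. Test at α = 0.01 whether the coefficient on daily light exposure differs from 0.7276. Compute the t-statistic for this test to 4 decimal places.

t = 1.6895

H₀: β₁ = 0.7276 vs H₁: β₁ ≠ 0.7276.
t = (b₁ − β₁⁰)/SE = (2.8761 − 0.7276) / 1.2717 = 1.6895.
df = n − k − 1 = 76 − 2 − 1 = 73.
Two-sided p ≈ 0.0954, which is ≥ 0.01, so fail to reject H₀.
The data are consistent with a true slope of 0.7276 cm per unit of daily light exposure, holding the other predictors fixed.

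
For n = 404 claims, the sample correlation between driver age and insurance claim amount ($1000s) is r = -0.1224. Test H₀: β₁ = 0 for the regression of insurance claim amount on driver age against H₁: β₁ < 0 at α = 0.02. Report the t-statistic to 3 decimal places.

t = -2.473

t = r·√(n − 2)/√(1 − r²) = -0.1224·√402/√0.985018 = -2.473.
df = n − 2 = 402.
One-sided p ≈ 0.0069, which is < 0.02, so reject H₀.
There is evidence of a linear association between driver age and insurance claim amount.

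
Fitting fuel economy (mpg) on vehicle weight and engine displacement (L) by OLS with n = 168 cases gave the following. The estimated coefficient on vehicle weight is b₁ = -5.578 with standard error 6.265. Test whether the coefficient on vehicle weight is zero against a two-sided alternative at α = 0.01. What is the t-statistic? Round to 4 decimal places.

H₀: β₁ = 0 vs H₁: β₁ ≠ 0.
t = (b₁ − β₁⁰)/SE = -5.578 / 6.265 = -0.8903.
df = n − k − 1 = 168 − 2 − 1 = 165.
Two-sided p ≈ 0.3746, which is ≥ 0.01, so fail to reject H₀.
The data do not give significant evidence of an association between vehicle weight and fuel economy, after adjusting for the other predictors.

t = -0.8903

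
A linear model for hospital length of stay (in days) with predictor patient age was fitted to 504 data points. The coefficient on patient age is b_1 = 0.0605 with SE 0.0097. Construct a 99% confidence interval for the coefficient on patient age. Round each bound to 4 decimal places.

(0.0354, 0.0856)

df = n − 2 = 504 − 2 = 502.
t* = t_{0.005, 502} = 2.585658.
Margin = t* × SE = 2.585658 × 0.0097 = 0.025081.
CI: 0.0605 ± 0.025081 → (0.0354, 0.0856).
With 99% confidence, each one-unit increase in patient age is associated with a change of between 0.0354 and 0.0856 days in hospital length of stay.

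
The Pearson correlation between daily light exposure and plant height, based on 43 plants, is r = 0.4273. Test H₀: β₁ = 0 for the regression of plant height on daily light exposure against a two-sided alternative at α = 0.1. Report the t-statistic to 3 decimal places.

t = r·√(n − 2)/√(1 − r²) = 0.4273·√41/√0.817415 = 3.026.
df = n − 2 = 41.
Two-sided p ≈ 0.0043, which is < 0.1, so reject H₀.
There is evidence of a linear association between daily light exposure and plant height.

t = 3.026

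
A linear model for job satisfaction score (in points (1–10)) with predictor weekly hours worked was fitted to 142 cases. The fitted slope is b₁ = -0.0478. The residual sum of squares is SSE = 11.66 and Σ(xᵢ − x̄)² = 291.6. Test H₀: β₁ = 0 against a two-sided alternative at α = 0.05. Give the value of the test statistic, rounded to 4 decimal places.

MSE = SSE/(n − 2) = 11.66/140 = 0.0832857.
SE(b₁) = √(MSE/Sₓₓ) = √(0.0832857/291.6) = 0.0169002.
t = -0.0478 / 0.0169002 = -2.8284.
df = n − 2 = 140.
Two-sided p ≈ 0.0054, which is < 0.05, so reject H₀.
There is evidence that weekly hours worked is associated with job satisfaction score.

t = -2.8284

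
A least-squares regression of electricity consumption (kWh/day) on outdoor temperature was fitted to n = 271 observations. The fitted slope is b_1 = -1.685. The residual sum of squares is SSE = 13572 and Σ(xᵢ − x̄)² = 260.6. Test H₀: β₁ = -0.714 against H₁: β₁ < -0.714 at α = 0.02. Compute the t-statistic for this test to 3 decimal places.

MSE = SSE/(n − 2) = 13572/269 = 50.4535.
SE(b_1) = √(MSE/Sₓₓ) = √(50.4535/260.6) = 0.440006.
t = (-1.685 − (-0.714)) / 0.440006 = -2.207.
df = n − 2 = 269.
One-sided p ≈ 0.0141, which is < 0.02, so reject H₀.
There is evidence that the true slope on outdoor temperature is below -0.714 kWh/day per unit.

t = -2.207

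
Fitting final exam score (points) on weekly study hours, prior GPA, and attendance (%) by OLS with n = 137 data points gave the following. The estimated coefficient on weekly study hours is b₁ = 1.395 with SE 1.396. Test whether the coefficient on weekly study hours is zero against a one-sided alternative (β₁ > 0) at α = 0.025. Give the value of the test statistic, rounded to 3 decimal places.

H₀: β₁ = 0 vs H₁: β₁ > 0.
t = (b₁ − β₁⁰)/SE = 1.395 / 1.396 = 0.999.
df = n − k − 1 = 137 − 3 − 1 = 133.
One-sided p ≈ 0.1597, which is ≥ 0.025, so fail to reject H₀.
The data do not give significant evidence that the true slope on weekly study hours is positive, holding the other predictors fixed.

t = 0.999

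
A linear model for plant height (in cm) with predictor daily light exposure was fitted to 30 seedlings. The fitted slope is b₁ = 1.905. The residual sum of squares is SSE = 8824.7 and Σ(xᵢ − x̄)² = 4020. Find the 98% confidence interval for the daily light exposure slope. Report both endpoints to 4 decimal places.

(1.2142, 2.5958)

MSE = SSE/(n − 2) = 8824.7/28 = 315.168.
SE(b₁) = √(MSE/Sₓₓ) = √(315.168/4020) = 0.28.
df = n − 2 = 28.
t* = t_{0.01, 28} = 2.46714.
Margin = t* × SE = 2.46714 × 0.28 = 0.690799.
CI: 1.905 ± 0.690799 → (1.2142, 2.5958).
With 98% confidence, each one-unit increase in daily light exposure is associated with a change of between 1.2142 and 2.5958 cm in plant height.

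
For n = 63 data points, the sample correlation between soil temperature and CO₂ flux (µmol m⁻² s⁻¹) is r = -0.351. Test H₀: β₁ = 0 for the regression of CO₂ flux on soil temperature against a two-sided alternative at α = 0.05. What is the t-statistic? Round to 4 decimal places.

t = r·√(n − 2)/√(1 − r²) = -0.351·√61/√0.876799 = -2.9277.
df = n − 2 = 61.
Two-sided p ≈ 0.0048, which is < 0.05, so reject H₀.
There is evidence of a linear association between soil temperature and CO₂ flux.

t = -2.9277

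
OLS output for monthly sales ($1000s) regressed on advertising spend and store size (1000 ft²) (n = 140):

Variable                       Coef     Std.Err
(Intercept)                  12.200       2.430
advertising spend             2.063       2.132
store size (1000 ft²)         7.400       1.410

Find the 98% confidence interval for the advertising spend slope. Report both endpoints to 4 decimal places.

Read off: b = 2.063, SE = 2.132 for advertising spend.
df = n − k − 1 = 140 − 2 − 1 = 137.
t* = t_{0.01, 137} = 2.353875.
Margin = t* × SE = 2.353875 × 2.132 = 5.018461.
CI: 2.063 ± 5.018461 → (-2.9555, 7.0815).

(-2.9555, 7.0815)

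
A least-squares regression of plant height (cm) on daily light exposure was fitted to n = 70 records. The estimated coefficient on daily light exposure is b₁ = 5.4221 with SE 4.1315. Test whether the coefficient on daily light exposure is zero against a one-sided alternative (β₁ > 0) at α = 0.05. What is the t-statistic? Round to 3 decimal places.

H₀: β₁ = 0 vs H₁: β₁ > 0.
t = (b₁ − β₁⁰)/SE = 5.4221 / 4.1315 = 1.312.
df = n − 2 = 70 − 2 = 68.
One-sided p ≈ 0.0969, which is ≥ 0.05, so fail to reject H₀.
The data do not give significant evidence that the true slope on daily light exposure is positive.

t = 1.312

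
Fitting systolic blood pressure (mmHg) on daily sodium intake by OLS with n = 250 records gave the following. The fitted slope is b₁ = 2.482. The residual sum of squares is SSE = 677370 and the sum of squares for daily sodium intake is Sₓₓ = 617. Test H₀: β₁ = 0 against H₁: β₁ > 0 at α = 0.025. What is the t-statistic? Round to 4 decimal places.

MSE = SSE/(n − 2) = 677370/248 = 2731.33.
SE(b₁) = √(MSE/Sₓₓ) = √(2731.33/617) = 2.10399.
t = 2.482 / 2.10399 = 1.1797.
df = n − 2 = 248.
One-sided p ≈ 0.1196, which is ≥ 0.025, so fail to reject H₀.
The data do not give significant evidence that the true slope on daily sodium intake is positive.

t = 1.1797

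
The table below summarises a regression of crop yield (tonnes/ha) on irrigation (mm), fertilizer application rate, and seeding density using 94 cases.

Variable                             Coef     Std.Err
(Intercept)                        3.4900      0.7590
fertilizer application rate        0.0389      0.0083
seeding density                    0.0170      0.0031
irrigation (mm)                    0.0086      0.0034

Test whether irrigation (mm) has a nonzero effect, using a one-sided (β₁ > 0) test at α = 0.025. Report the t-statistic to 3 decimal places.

t = 2.529

Read off: b = 0.0086, SE = 0.0034 for irrigation (mm).
H₀: β₁ = 0 vs H₁: β₁ > 0.
t = 0.0086 / 0.0034 = 2.529.
df = n − k − 1 = 94 − 3 − 1 = 90.
One-sided p ≈ 0.0066, which is < 0.025, so reject H₀.
There is evidence that the true slope on irrigation (mm) is positive, holding the other predictors fixed.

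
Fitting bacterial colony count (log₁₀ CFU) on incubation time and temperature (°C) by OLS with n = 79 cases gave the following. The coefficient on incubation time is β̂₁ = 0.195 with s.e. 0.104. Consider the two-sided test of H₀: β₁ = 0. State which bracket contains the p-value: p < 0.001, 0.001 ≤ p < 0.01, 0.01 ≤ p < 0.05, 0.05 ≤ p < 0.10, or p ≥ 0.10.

0.05 ≤ p < 0.10

t = 0.195 / 0.104 = 1.875.
df = n − k − 1 = 79 − 2 − 1 = 76.
Two-sided p = 2·P(T_{76} > |t|) ≈ 0.0646.
So 0.05 ≤ p < 0.10.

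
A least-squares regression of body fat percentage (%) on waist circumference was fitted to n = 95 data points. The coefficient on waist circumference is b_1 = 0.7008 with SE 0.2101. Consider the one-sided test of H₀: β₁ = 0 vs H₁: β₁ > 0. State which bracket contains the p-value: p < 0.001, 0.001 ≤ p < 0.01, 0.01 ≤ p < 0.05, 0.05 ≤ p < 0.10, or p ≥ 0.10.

t = 0.7008 / 0.2101 = 3.336.
df = n − 2 = 95 − 2 = 93.
One-sided p = P(T_{93} > t) ≈ 0.0006.
So p < 0.001.

p < 0.001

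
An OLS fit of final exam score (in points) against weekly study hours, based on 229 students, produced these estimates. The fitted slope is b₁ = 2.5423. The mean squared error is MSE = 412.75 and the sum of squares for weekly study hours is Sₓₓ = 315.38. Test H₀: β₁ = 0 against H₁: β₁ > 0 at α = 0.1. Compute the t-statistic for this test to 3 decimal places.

t = 2.222

SE(b₁) = √(MSE/Sₓₓ) = √(412.75/315.38) = 1.144.
t = 2.5423 / 1.144 = 2.222.
df = n − 2 = 227.
One-sided p ≈ 0.0136, which is < 0.1, so reject H₀.
There is evidence that the true slope on weekly study hours is positive.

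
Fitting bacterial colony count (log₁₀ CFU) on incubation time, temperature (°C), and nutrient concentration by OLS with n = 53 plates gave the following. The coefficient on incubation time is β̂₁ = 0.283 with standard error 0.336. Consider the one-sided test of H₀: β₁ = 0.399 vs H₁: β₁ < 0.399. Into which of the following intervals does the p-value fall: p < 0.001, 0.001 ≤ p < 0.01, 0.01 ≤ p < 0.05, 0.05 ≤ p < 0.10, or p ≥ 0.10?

p ≥ 0.10

t = (0.283 − 0.399) / 0.336 = -0.345.
df = n − k − 1 = 53 − 3 − 1 = 49.
One-sided p = P(T_{49} < t) ≈ 0.3657.
So p ≥ 0.10.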